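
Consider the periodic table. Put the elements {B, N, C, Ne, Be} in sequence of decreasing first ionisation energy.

Be is in period 2, group 2; B is in period 2, group 13; C is in period 2, group 14; N is in period 2, group 15; Ne is in period 2, group 18.
Across a period the outer electron is held more tightly (higher IE₁); down a group it sits in a higher shell, more shielded, and comes off more easily.
All lie in period 2; the across-period trend (first ionization energy increases left to right) applies, with the exception below.
Note the exception: Be has a higher first ionization energy than B, contrary to the simple trend — removing B's lone 2p electron is easier than breaking Be's filled 2s².
Approximate values (kJ/mol): Be 900, B 801, C 1086, N 1402, Ne 2081.
So from highest to lowest: Ne > N > C > Be > B.

Ne > N > C > Be > B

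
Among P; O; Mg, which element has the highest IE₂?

O

IE_2 is the cost of taking one more electron from the +1 cation: P⁺ still has 4 valence electrons; O⁺ still has 5 valence electrons; Mg⁺ still has 1 valence electron.
All are still removing valence electrons, so compare the +1 ions as you would atoms: IE_2 generally rises across a period (higher Z_eff) and falls down a group (larger shell), subject to the usual subshell exceptions.
Valence configurations: P⁺ [Ne]3s²3p², O⁺ [He]2s²2p³, Mg⁺ [Ne]3s¹.
Approximate IE_2 values (kJ/mol): P 1907, O 3388, Mg 1451.
Putting it together, IE_2: Mg < P < O.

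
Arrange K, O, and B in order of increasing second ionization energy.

B, K, O

After 1 electron has been removed, what remains? K⁺ is the bare [Ar] core; O⁺ still has 5 valence electrons; B⁺ still has 2 valence electrons.
Usually core removal costs more than valence removal, but here the competition is close: a tightly held n=2 valence electron can cost more to remove than an n=3 core electron, so the actual values have to decide it.
Valence configurations: O⁺ [He]2s²2p³, B⁺ [He]2s².
Tabulated IE_2 (kJ/mol): K 3052, O 3388, B 2427.
Hence IE_2: B < K < O.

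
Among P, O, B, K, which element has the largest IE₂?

O

The second ionization energy removes an electron from the +1 ion. For each element: P⁺ still has 4 valence electrons; O⁺ still has 5 valence electrons; B⁺ still has 2 valence electrons; K⁺ is the bare [Ar] core.
Usually core removal costs more than valence removal, but here the competition is close: a tightly held n=2 valence electron can cost more to remove than an n=3 core electron, so the actual values have to decide it.
Valence configurations: P⁺ [Ne]3s²3p², O⁺ [He]2s²2p³, B⁺ [He]2s².
Tabulated IE_2 (kJ/mol): P 1907, O 3388, B 2427, K 3052.
So the second ionization energies run P < B < K < O.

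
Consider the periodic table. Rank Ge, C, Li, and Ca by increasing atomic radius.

C, Ge, Li, Ca

Li is in period 2, group 1; C is in period 2, group 14; Ca is in period 4, group 2; Ge is in period 4, group 14.
Moving right in a period, electrons are added to the same shell under a stronger nuclear pull, so atoms get smaller; moving down, a new shell is opened and atoms get larger.
Here both period and group differ, so the two effects have to be weighed against each other.
Ge > C: Ge sits below C in group 14, so the down-group effect alone puts Ge larger.
Li > Ge: period and group pull opposite ways; the across-period shift dominates (133 vs 121 pm).
Ca > Li: the two effects oppose for this pair; the down-group effect wins (171 vs 133 pm).
For reference (pm): Li 133, C 75, Ca 171, Ge 121.
So from smallest to largest: C < Ge < Li < Ca.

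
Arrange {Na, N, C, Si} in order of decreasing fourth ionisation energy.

IE_4 is the cost of taking one more electron from the +3 cation: Na³⁺ is already 2 electrons into the core; N³⁺ still has 2 valence electrons; C³⁺ still has 1 valence electron; Si³⁺ still has 1 valence electron.
Breaking into a closed-shell core is much more expensive than removing a leftover valence electron — Na has the largest IE_4 here.
Valence configurations: N³⁺ [He]2s², C³⁺ [He]2s¹, Si³⁺ [Ne]3s¹.
Approximate IE_4 values (kJ/mol): Na 9543, N 7475, C 6223, Si 4356.
So the fourth ionization energies run Si < C < N < Na.

Na > N > C > Si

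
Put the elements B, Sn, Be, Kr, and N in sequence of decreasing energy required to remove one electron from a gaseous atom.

N > Kr > Be > B > Sn

Be is in period 2, group 2; B is in period 2, group 13; N is in period 2, group 15; Kr is in period 4, group 18; Sn is in period 5, group 14.
Across a period the outer electron is held more tightly (higher IE₁); down a group it sits in a higher shell, more shielded, and comes off more easily.
Neither a single period nor a single group — weigh both effects.
B > Sn: the two effects oppose for this pair; the down-group effect wins (801 vs 709 kJ/mol).
Be > B: this pair runs against the simple trend — see the exception note.
Kr > Be: period and group pull opposite ways; the across-period shift dominates (1351 vs 900 kJ/mol).
N > Kr: period and group pull opposite ways; the down-group shift dominates (1402 vs 1351 kJ/mol).
Note the exception: Be has a higher first ionization energy than B, contrary to the simple trend — removing B's lone 2p electron is easier than breaking Be's filled 2s².
Tabulated first ionization energy (kJ/mol): Be 900, B 801, N 1402, Kr 1351, Sn 709.
So from highest to lowest: N > Kr > Be > B > Sn.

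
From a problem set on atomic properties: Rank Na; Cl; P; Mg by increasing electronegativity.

Smaller atoms with higher effective nuclear charge are more electronegative.
All lie in period 3, so electronegativity increases left to right.
So from lowest to highest: Na < Mg < P < Cl.

Na, Mg, P, Cl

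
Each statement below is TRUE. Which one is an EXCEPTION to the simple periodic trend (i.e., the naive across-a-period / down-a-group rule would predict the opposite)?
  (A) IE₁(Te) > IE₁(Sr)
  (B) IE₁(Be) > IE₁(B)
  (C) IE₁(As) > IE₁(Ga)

The general trend: first ionisation energy increases across a period and decreases down a group.
(A) Te (period 5, group 16) vs Sr (period 5, group 2): the stated order agrees with the simple trend.
(B) Be (period 2, group 2) vs B (period 2, group 13): the stated order contradicts the simple trend.
(C) As (period 4, group 15) vs Ga (period 4, group 13): the stated order agrees with the simple trend.
The exception is (B): removing B's lone 2p electron is easier than breaking Be's filled 2s².

(B)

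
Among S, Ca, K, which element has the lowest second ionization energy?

IE_2 is the cost of taking one more electron from the +1 cation: S⁺ still has 5 valence electrons; Ca⁺ still has 1 valence electron; K⁺ is the bare [Ar] core.
Core electrons are held far more tightly than valence electrons, so K tops the IE_2 order.
Valence configurations: S⁺ [Ne]3s²3p³, Ca⁺ [Ar]4s¹.
Approximate IE_2 values (kJ/mol): S 2252, Ca 1145, K 3052.
Hence IE_2: Ca < S < K.

Ca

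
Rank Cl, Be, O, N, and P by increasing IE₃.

P, Cl, N, O, Be

Consider each +2 ion: Cl²⁺ still has 5 valence electrons; Be²⁺ is the bare [He] core; O²⁺ still has 4 valence electrons; N²⁺ still has 3 valence electrons; P²⁺ still has 3 valence electrons.
Breaking into a closed-shell core is much more expensive than removing a leftover valence electron — Be has the largest IE_3 here.
Valence configurations: Cl²⁺ [Ne]3s²3p³, O²⁺ [He]2s²2p², N²⁺ [He]2s²2p¹, P²⁺ [Ne]3s²3p¹.
The numbers (kJ/mol): Cl 3822, Be 14849, O 5300, N 4578, P 2914.
Overall IE_3 order: P < Cl < N < O < Be.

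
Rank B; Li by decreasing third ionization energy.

Li > B

IE_3 is the cost of taking one more electron from the +2 cation: B²⁺ still has 1 valence electron; Li²⁺ is already 1 electron into the core.
Pulling an electron out of a noble-gas core costs far more than removing a remaining valence electron, so Li sits at the high end of IE_3.
Tabulated IE_3 (kJ/mol): B 3660, Li 11815.
Overall IE_3 order: B < Li.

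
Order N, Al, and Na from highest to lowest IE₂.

Na > N > Al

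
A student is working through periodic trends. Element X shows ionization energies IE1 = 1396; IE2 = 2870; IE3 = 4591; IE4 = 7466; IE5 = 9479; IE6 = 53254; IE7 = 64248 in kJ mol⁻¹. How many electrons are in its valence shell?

Look for the largest jump between consecutive ionization energies: IE6/IE5 ≈ 5.6, far larger than any earlier ratio.
That jump marks the point where a core electron is being removed. So the atom has 5 valence electrons.

5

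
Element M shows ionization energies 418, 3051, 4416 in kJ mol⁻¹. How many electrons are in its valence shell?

1

Look for the largest jump between consecutive ionization energies: IE2/IE1 ≈ 7.3, far larger than any earlier ratio.
That jump marks the point where a core electron is being removed. So the atom has 1 valence electron.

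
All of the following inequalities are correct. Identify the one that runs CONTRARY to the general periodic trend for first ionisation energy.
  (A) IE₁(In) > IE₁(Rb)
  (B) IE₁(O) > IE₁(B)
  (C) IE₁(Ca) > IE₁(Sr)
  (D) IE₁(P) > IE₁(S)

The general trend: first ionisation energy increases across a period and decreases down a group.
(A) In (period 5, group 13) vs Rb (period 5, group 1): the stated order agrees with the simple trend.
(B) O (period 2, group 16) vs B (period 2, group 13): the stated order agrees with the simple trend.
(C) Ca (period 4, group 2) vs Sr (period 5, group 2): the stated order agrees with the simple trend.
(D) P (period 3, group 15) vs S (period 3, group 16): the stated order contradicts the simple trend.
The exception is (D): S (3p⁴) ionizes more easily than half-filled P (3p³) because the paired 3p electron in S is pushed out by e⁻–e⁻ repulsion.

(D)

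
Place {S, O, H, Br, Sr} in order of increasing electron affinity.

Sr, H, O, S, Br

H is in period 1, group 1; O is in period 2, group 16; S is in period 3, group 16; Br is in period 4, group 17; Sr is in period 5, group 2.
Adding an electron releases more energy for atoms nearer the top right (short of the noble gases).
Neither a single period nor a single group — weigh both effects.
H > Sr: the two effects oppose for this pair; the down-group effect wins (73 vs 5 kJ/mol).
O > H: the two effects oppose for this pair; the across-period effect wins (141 vs 73 kJ/mol).
S > O: this pair runs against the simple trend — see the exception note.
Br > S: the two effects oppose for this pair; the across-period effect wins (325 vs 200 kJ/mol).
Note the exception: S has a higher electron affinity than O, contrary to the simple trend — the compact 2p subshell of O repels the added electron more than S's larger 3p does.
Approximate values (kJ/mol): H 73, O 141, S 200, Br 325, Sr 5.
So from lowest to highest: Sr < H < O < S < Br.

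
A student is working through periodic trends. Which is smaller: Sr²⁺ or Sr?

Forming Sr²⁺ removes 2 electrons from Sr. Fewer electrons for the same nuclear charge means less shielding and a higher Z_eff on the remaining electrons, and for main-group metals the entire outer shell is lost.
A cation is smaller than its parent atom: Sr²⁺ < Sr.

Sr²⁺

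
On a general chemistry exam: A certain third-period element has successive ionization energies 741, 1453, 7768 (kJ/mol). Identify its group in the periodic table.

Group 2

Look for the largest jump between consecutive ionization energies: IE3/IE2 ≈ 5.3, far larger than any earlier ratio.
That jump marks the point where a core electron is being removed. So the atom has 2 valence electrons.
A main-group element with 2 valence electrons is in group 2.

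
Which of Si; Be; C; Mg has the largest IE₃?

Be

IE_3 is the cost of taking one more electron from the +2 cation: Si²⁺ still has 2 valence electrons; Be²⁺ is the bare [He] core; C²⁺ still has 2 valence electrons; Mg²⁺ is the bare [Ne] core.
Core electrons are held far more tightly than valence electrons, so Mg and Be top the IE_3 order.
Valence configurations: Si²⁺ [Ne]3s², C²⁺ [He]2s².
The numbers (kJ/mol): Si 3232, Be 14849, C 4620, Mg 7733.
Putting it together, IE_3: Si < C < Mg < Be.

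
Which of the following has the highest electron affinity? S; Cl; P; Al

Cl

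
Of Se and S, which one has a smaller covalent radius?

S

Atomic radius shrinks across a period as nuclear charge pulls the same shell inward, and grows down a group as new shells are added.
All are in group 16, so atomic radius increases down the group.
So S has the smaller covalent radius (S < Se).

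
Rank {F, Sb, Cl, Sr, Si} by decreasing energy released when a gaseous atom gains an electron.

Cl > F > Si > Sb > Sr

F is in period 2, group 17; Si is in period 3, group 14; Cl is in period 3, group 17; Sr is in period 5, group 2; Sb is in period 5, group 15.
Adding an electron releases more energy for atoms nearer the top right (short of the noble gases).
Here both period and group differ, so the two effects have to be weighed against each other.
Sb > Sr: both are in period 5; the period trend gives Sb the larger value.
Si > Sb: period and group pull opposite ways; the down-group shift dominates (134 vs 103 kJ/mol).
F > Si: both effects reinforce here, so F is clearly the higher of the two.
Cl > F: this pair runs against the simple trend — see the exception note.
Note the exception: Cl has a higher electron affinity than F, contrary to the simple trend — F's small 2p subshell makes the incoming electron feel strong e⁻–e⁻ repulsion, so Cl actually releases more energy on gaining an electron.
Tabulated electron affinity (kJ/mol): F 328, Si 134, Cl 349, Sr 5, Sb 103.
So from highest to lowest: Cl > F > Si > Sb > Sr.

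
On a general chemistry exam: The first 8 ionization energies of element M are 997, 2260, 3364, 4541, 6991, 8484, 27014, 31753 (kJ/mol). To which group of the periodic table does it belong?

Group 16

Look for the largest jump between consecutive ionization energies: IE7/IE6 ≈ 3.2, far larger than any earlier ratio.
That jump marks the point where a core electron is being removed. So the atom has 6 valence electrons.
A main-group element with 6 valence electrons is in group 16.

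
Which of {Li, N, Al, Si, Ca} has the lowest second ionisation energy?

Ca

After 1 electron has been removed, what remains? Li⁺ is the bare [He] core; N⁺ still has 4 valence electrons; Al⁺ still has 2 valence electrons; Si⁺ still has 3 valence electrons; Ca⁺ still has 1 valence electron.
Core electrons are held far more tightly than valence electrons, so Li tops the IE_2 order.
Valence configurations: N⁺ [He]2s²2p², Al⁺ [Ne]3s², Si⁺ [Ne]3s²3p¹, Ca⁺ [Ar]4s¹.
Si⁺ loses a lone 3p electron whereas Al⁺ must break into a filled 3s² pair, so IE_2(Al) > IE_2(Si) even though Si has the higher nuclear charge.
Tabulated IE_2 (kJ/mol): Li 7298, N 2856, Al 1817, Si 1577, Ca 1145.
Putting it together, IE_2: Ca < Si < Al < N < Li.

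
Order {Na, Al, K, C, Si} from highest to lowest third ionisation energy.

Na, C, K, Si, Al

Consider each +2 ion: Na²⁺ is already 1 electron into the core; Al²⁺ still has 1 valence electron; K²⁺ is already 1 electron into the core; C²⁺ still has 2 valence electrons; Si²⁺ still has 2 valence electrons.
Usually core removal costs more than valence removal, but here the competition is close: a tightly held n=2 valence electron can cost more to remove than an n=3 core electron, so the actual values have to decide it.
Valence configurations: Al²⁺ [Ne]3s¹, C²⁺ [He]2s², Si²⁺ [Ne]3s².
Approximate IE_3 values (kJ/mol): Na 6910, Al 2745, K 4420, C 4620, Si 3232.
Hence IE_3: Al < Si < K < C < Na.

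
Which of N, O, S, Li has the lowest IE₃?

S

Consider each +2 ion: N²⁺ still has 3 valence electrons; O²⁺ still has 4 valence electrons; S²⁺ still has 4 valence electrons; Li²⁺ is already 1 electron into the core.
Breaking into a closed-shell core is much more expensive than removing a leftover valence electron — Li has the largest IE_3 here.
Valence configurations: N²⁺ [He]2s²2p¹, O²⁺ [He]2s²2p², S²⁺ [Ne]3s²3p².
The numbers (kJ/mol): N 4578, O 5300, S 3357, Li 11815.
Hence IE_3: S < N < O < Li.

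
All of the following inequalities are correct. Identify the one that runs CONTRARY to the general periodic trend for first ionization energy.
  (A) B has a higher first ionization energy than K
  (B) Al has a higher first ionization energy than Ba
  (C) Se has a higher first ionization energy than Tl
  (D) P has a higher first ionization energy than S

(D)

The general trend: first ionization energy increases across a period and decreases down a group.
(A) B (period 2, group 13) vs K (period 4, group 1): the stated order agrees with the simple trend.
(B) Al (period 3, group 13) vs Ba (period 6, group 2): the stated order agrees with the simple trend.
(C) Se (period 4, group 16) vs Tl (period 6, group 13): the stated order agrees with the simple trend.
(D) P (period 3, group 15) vs S (period 3, group 16): the stated order contradicts the simple trend.
The exception is (D): S (3p⁴) ionizes more easily than half-filled P (3p³) because the paired 3p electron in S is pushed out by e⁻–e⁻ repulsion.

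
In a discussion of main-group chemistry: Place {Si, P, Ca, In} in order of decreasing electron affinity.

Si, P, In, Ca

Adding an electron releases more energy for atoms nearer the top right (short of the noble gases).
Neither a single period nor a single group — weigh both effects.
In > Ca: the two effects oppose for this pair; the across-period effect wins (29 vs 2 kJ/mol).
P > In: both effects reinforce here, so P is clearly the higher of the two.
Si > P: this pair runs against the simple trend — see the exception note.
Note the exception: Si has a higher electron affinity than P, contrary to the simple trend — adding an electron to P's half-filled 3p³ is unfavourable, so Si (3p²) has the more exothermic EA.
For reference (kJ/mol): Si 134, P 72, Ca 2, In 29.
So from highest to lowest: Si > P > In > Ca.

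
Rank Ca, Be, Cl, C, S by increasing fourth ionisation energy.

S < Cl < C < Ca < Be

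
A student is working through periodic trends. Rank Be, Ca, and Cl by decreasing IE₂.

The second ionization energy removes an electron from the +1 ion. For each element: Be⁺ still has 1 valence electron; Ca⁺ still has 1 valence electron; Cl⁺ still has 6 valence electrons.
All are still removing valence electrons, so compare the +1 ions as you would atoms: IE_2 generally rises across a period (higher Z_eff) and falls down a group (larger shell), subject to the usual subshell exceptions.
Valence configurations: Be⁺ [He]2s¹, Ca⁺ [Ar]4s¹, Cl⁺ [Ne]3s²3p⁴.
Tabulated IE_2 (kJ/mol): Be 1757, Ca 1145, Cl 2298.
Putting it together, IE_2: Ca < Be < Cl.

Cl, Be, Ca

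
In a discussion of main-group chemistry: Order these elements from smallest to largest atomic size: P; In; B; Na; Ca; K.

B < P < In < Na < Ca < K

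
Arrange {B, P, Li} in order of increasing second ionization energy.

IE_2 is the cost of taking one more electron from the +1 cation: B⁺ still has 2 valence electrons; P⁺ still has 4 valence electrons; Li⁺ is the bare [He] core.
Core electrons are held far more tightly than valence electrons, so Li tops the IE_2 order.
Valence configurations: B⁺ [He]2s², P⁺ [Ne]3s²3p².
The numbers (kJ/mol): B 2427, P 1907, Li 7298.
Putting it together, IE_2: P < B < Li.

P, B, Li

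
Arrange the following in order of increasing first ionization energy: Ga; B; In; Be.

Be is in period 2, group 2; B is in period 2, group 13; Ga is in period 4, group 13; In is in period 5, group 13.
Removing the outermost electron gets harder across a period and easier down a group.
Neither a single period nor a single group — weigh both effects.
Ga > In: Ga sits above In in group 13, so the down-group effect alone puts Ga higher.
B > Ga: B sits above Ga in group 13, so the down-group effect alone puts B higher.
Be > B: this pair runs against the simple trend — see the exception note.
Note the exception: Be has a higher first ionization energy than B, contrary to the simple trend — removing B's lone 2p electron is easier than breaking Be's filled 2s².
Approximate values (kJ/mol): Be 900, B 801, Ga 579, In 558.
So from lowest to highest: In < Ga < B < Be.

In, Ga, B, Be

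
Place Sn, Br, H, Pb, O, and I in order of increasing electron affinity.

Pb < H < Sn < O < I < Br

H is in period 1, group 1; O is in period 2, group 16; Br is in period 4, group 17; Sn is in period 5, group 14; I is in period 5, group 17; Pb is in period 6, group 14.
Electron affinity generally becomes more exothermic across a period toward the halogens and less exothermic down a group.
Here both period and group differ, so the two effects have to be weighed against each other.
H > Pb: the two effects oppose for this pair; the down-group effect wins (73 vs 35 kJ/mol).
Sn > H: period and group pull opposite ways; the across-period shift dominates (107 vs 73 kJ/mol).
O > Sn: relative to Sn, both the across-period and down-group shifts push O's electron affinity up.
I > O: the two effects oppose for this pair; the across-period effect wins (295 vs 141 kJ/mol).
Br > I: Br sits above I in group 17, so the down-group effect alone puts Br higher.
Approximate values (kJ/mol): H 73, O 141, Br 325, Sn 107, I 295, Pb 35.
So from lowest to highest: Pb < H < Sn < O < I < Br.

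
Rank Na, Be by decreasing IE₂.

Consider each +1 ion: Na⁺ is the bare [Ne] core; Be⁺ still has 1 valence electron.
Core electrons are held far more tightly than valence electrons, so Na tops the IE_2 order.
The numbers (kJ/mol): Na 4562, Be 1757.
Putting it together, IE_2: Be < Na.

Na > Be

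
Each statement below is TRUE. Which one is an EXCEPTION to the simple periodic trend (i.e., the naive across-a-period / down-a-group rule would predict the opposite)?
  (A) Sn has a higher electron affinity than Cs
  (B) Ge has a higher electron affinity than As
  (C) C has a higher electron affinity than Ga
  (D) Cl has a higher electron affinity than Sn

(B)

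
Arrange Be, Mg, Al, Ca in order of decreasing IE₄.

After 3 electrons have been removed, what remains? Be³⁺ is already 1 electron into the core; Mg³⁺ is already 1 electron into the core; Al³⁺ is the bare [Ne] core; Ca³⁺ is already 1 electron into the core.
All of these are removing an electron from a noble-gas core or deeper; the smaller core (lower principal quantum number) is held far more tightly, and within a period the higher nuclear charge binds the same core more tightly.
The numbers (kJ/mol): Be 21007, Mg 10543, Al 11577, Ca 6491.
Overall IE_4 order: Ca < Mg < Al < Be.

Be > Al > Mg > Ca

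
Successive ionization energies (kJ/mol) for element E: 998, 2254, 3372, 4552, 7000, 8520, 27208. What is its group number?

Look for the largest jump between consecutive ionization energies: IE7/IE6 ≈ 3.2, far larger than any earlier ratio.
That jump marks the point where a core electron is being removed. So the atom has 6 valence electrons.
A main-group element with 6 valence electrons is in group 16.

Group 16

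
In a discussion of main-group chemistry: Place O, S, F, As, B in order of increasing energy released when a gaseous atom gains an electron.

B is in period 2, group 13; O is in period 2, group 16; F is in period 2, group 17; S is in period 3, group 16; As is in period 4, group 15.
Adding an electron releases more energy for atoms nearer the top right (short of the noble gases).
Here both period and group differ, so the two effects have to be weighed against each other.
As > B: the two effects oppose for this pair; the across-period effect wins (78 vs 27 kJ/mol).
O > As: relative to As, both the across-period and down-group shifts push O's electron affinity up.
S > O: this pair runs against the simple trend — see the exception note.
F > S: both effects reinforce here, so F is clearly the higher of the two.
Note the exception: S has a higher electron affinity than O, contrary to the simple trend — the compact 2p subshell of O repels the added electron more than S's larger 3p does.
For reference (kJ/mol): B 27, O 141, F 328, S 200, As 78.
So from lowest to highest: B < As < O < S < F.

B < As < O < S < F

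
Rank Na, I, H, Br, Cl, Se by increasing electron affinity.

Na < H < Se < I < Br < Cl

H is in period 1, group 1; Na is in period 3, group 1; Cl is in period 3, group 17; Se is in period 4, group 16; Br is in period 4, group 17; I is in period 5, group 17.
Adding an electron releases more energy for atoms nearer the top right (short of the noble gases).
These span different periods and groups, so the two trends combine.
H > Na: they share group 1; the group trend gives H the larger value.
Se > H: period and group pull opposite ways; the across-period shift dominates (195 vs 73 kJ/mol).
I > Se: period and group pull opposite ways; the across-period shift dominates (295 vs 195 kJ/mol).
Br > I: Br sits above I in group 17, so the down-group effect alone puts Br higher.
Cl > Br: Cl sits above Br in group 17, so the down-group effect alone puts Cl higher.
Tabulated electron affinity (kJ/mol): H 73, Na 53, Cl 349, Se 195, Br 325, I 295.
So from lowest to highest: Na < H < Se < I < Br < Cl.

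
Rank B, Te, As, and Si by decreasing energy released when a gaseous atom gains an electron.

EA tends to increase across a period and decrease down a group, though the pattern is less regular than for IE or radius.
These sit on a diagonal, where the across-period and down-group effects partly cancel.
As > B: period and group pull opposite ways; the across-period shift dominates (78 vs 27 kJ/mol).
Si > As: period and group pull opposite ways; the down-group shift dominates (134 vs 78 kJ/mol).
Te > Si: the two effects oppose for this pair; the across-period effect wins (190 vs 134 kJ/mol).
Tabulated electron affinity (kJ/mol): B 27, Si 134, As 78, Te 190.
So from highest to lowest: Te > Si > As > B.

Te > Si > As > B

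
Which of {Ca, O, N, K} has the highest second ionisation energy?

O

Consider each +1 ion: Ca⁺ still has 1 valence electron; O⁺ still has 5 valence electrons; N⁺ still has 4 valence electrons; K⁺ is the bare [Ar] core.
Usually core removal costs more than valence removal, but here the competition is close: a tightly held n=2 valence electron can cost more to remove than an n=3 core electron, so the actual values have to decide it.
Valence configurations: Ca⁺ [Ar]4s¹, O⁺ [He]2s²2p³, N⁺ [He]2s²2p².
Tabulated IE_2 (kJ/mol): Ca 1145, O 3388, N 2856, K 3052.
Putting it together, IE_2: Ca < N < K < O.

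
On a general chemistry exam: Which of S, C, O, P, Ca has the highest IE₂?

O

Consider each +1 ion: S⁺ still has 5 valence electrons; C⁺ still has 3 valence electrons; O⁺ still has 5 valence electrons; P⁺ still has 4 valence electrons; Ca⁺ still has 1 valence electron.
All are still removing valence electrons, so compare the +1 ions as you would atoms: IE_2 generally rises across a period (higher Z_eff) and falls down a group (larger shell), subject to the usual subshell exceptions.
Valence configurations: S⁺ [Ne]3s²3p³, C⁺ [He]2s²2p¹, O⁺ [He]2s²2p³, P⁺ [Ne]3s²3p², Ca⁺ [Ar]4s¹.
The numbers (kJ/mol): S 2252, C 2353, O 3388, P 1907, Ca 1145.
So the second ionization energies run Ca < P < S < C < O.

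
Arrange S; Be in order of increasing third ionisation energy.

S < Be

The third ionization energy removes an electron from the +2 ion. For each element: S²⁺ still has 4 valence electrons; Be²⁺ is the bare [He] core.
Pulling an electron out of a noble-gas core costs far more than removing a remaining valence electron, so Be sits at the high end of IE_3.
Tabulated IE_3 (kJ/mol): S 3357, Be 14849.
Putting it together, IE_3: S < Be.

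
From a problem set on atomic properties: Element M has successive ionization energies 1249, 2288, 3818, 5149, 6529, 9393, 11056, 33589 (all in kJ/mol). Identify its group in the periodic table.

Group 17

Look for the largest jump between consecutive ionization energies: IE8/IE7 ≈ 3.0, far larger than any earlier ratio.
That jump marks the point where a core electron is being removed. So the atom has 7 valence electrons.
A main-group element with 7 valence electrons is in group 17.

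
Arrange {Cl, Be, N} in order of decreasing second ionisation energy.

The second ionization energy removes an electron from the +1 ion. For each element: Cl⁺ still has 6 valence electrons; Be⁺ still has 1 valence electron; N⁺ still has 4 valence electrons.
All are still removing valence electrons, so compare the +1 ions as you would atoms: IE_2 generally rises across a period (higher Z_eff) and falls down a group (larger shell), subject to the usual subshell exceptions.
Valence configurations: Cl⁺ [Ne]3s²3p⁴, Be⁺ [He]2s¹, N⁺ [He]2s²2p².
Tabulated IE_2 (kJ/mol): Cl 2298, Be 1757, N 2856.
Putting it together, IE_2: Be < Cl < N.

N > Cl > Be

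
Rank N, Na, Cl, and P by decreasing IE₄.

The fourth ionization energy removes an electron from the +3 ion. For each element: N³⁺ still has 2 valence electrons; Na³⁺ is already 2 electrons into the core; Cl³⁺ still has 4 valence electrons; P³⁺ still has 2 valence electrons.
Pulling an electron out of a noble-gas core costs far more than removing a remaining valence electron, so Na sits at the high end of IE_4.
Valence configurations: N³⁺ [He]2s², Cl³⁺ [Ne]3s²3p², P³⁺ [Ne]3s².
Approximate IE_4 values (kJ/mol): N 7475, Na 9543, Cl 5159, P 4964.
So the fourth ionization energies run P < Cl < N < Na.

Na, N, Cl, P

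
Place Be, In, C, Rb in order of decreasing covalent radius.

Rb, In, Be, C

Across a period the added protons contract the valence shell; down a group each new principal shell makes the atom larger.
Neither a single period nor a single group — weigh both effects.
Be > C: both are in period 2; the period trend gives Be the larger value.
In > Be: period and group pull opposite ways; the down-group shift dominates (142 vs 102 pm).
Rb > In: both are in period 5; the period trend gives Rb the larger value.
Tabulated atomic radius (pm): Be 102, C 75, Rb 210, In 142.
So from largest to smallest: Rb > In > Be > C.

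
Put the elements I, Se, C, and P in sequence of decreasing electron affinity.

I > Se > C > P

C is in period 2, group 14; P is in period 3, group 15; Se is in period 4, group 16; I is in period 5, group 17.
Electron affinity generally becomes more exothermic across a period toward the halogens and less exothermic down a group.
A diagonal step moves right (one effect) and down (the opposite effect) at once.
C > P: period and group pull opposite ways; the down-group shift dominates (122 vs 72 kJ/mol).
Se > C: period and group pull opposite ways; the across-period shift dominates (195 vs 122 kJ/mol).
I > Se: period and group pull opposite ways; the across-period shift dominates (295 vs 195 kJ/mol).
Approximate values (kJ/mol): C 122, P 72, Se 195, I 295.
So from highest to lowest: I > Se > C > P.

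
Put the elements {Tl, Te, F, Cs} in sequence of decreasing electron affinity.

F > Te > Cs > Tl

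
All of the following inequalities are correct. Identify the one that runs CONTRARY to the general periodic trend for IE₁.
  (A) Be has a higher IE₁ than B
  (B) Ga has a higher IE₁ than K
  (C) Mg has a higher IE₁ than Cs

(A)

The general trend: IE₁ increases across a period and decreases down a group.
(A) Be (period 2, group 2) vs B (period 2, group 13): the stated order contradicts the simple trend.
(B) Ga (period 4, group 13) vs K (period 4, group 1): the stated order agrees with the simple trend.
(C) Mg (period 3, group 2) vs Cs (period 6, group 1): the stated order agrees with the simple trend.
The exception is (A): removing B's lone 2p electron is easier than breaking Be's filled 2s².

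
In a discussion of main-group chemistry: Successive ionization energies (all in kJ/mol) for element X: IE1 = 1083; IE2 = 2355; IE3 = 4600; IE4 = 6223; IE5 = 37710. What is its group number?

Look for the largest jump between consecutive ionization energies: IE5/IE4 ≈ 6.1, far larger than any earlier ratio.
That jump marks the point where a core electron is being removed. So the atom has 4 valence electrons.
A main-group element with 4 valence electrons is in group 14.

Group 14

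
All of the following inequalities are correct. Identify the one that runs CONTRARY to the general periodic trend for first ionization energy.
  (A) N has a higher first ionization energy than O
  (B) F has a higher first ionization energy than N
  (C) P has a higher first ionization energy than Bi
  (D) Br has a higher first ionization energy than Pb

(A)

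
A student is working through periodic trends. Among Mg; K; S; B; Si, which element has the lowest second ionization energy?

IE_2 is the cost of taking one more electron from the +1 cation: Mg⁺ still has 1 valence electron; K⁺ is the bare [Ar] core; S⁺ still has 5 valence electrons; B⁺ still has 2 valence electrons; Si⁺ still has 3 valence electrons.
Pulling an electron out of a noble-gas core costs far more than removing a remaining valence electron, so K sits at the high end of IE_2.
Valence configurations: Mg⁺ [Ne]3s¹, S⁺ [Ne]3s²3p³, B⁺ [He]2s², Si⁺ [Ne]3s²3p¹.
The numbers (kJ/mol): Mg 1451, K 3052, S 2252, B 2427, Si 1577.
Hence IE_2: Mg < Si < S < B < K.

Mg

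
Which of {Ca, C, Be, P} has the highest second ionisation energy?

C

The second ionization energy removes an electron from the +1 ion. For each element: Ca⁺ still has 1 valence electron; C⁺ still has 3 valence electrons; Be⁺ still has 1 valence electron; P⁺ still has 4 valence electrons.
All are still removing valence electrons, so compare the +1 ions as you would atoms: IE_2 generally rises across a period (higher Z_eff) and falls down a group (larger shell), subject to the usual subshell exceptions.
Valence configurations: Ca⁺ [Ar]4s¹, C⁺ [He]2s²2p¹, Be⁺ [He]2s¹, P⁺ [Ne]3s²3p².
The numbers (kJ/mol): Ca 1145, C 2353, Be 1757, P 1907.
So the second ionization energies run Ca < Be < P < C.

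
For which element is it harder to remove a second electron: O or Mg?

O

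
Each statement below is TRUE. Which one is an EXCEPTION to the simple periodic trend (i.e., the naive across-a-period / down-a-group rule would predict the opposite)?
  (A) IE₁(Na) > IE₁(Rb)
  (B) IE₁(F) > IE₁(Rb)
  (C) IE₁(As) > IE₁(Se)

The general trend: IE₁ increases across a period and decreases down a group.
(A) Na (period 3, group 1) vs Rb (period 5, group 1): the stated order agrees with the simple trend.
(B) F (period 2, group 17) vs Rb (period 5, group 1): the stated order agrees with the simple trend.
(C) As (period 4, group 15) vs Se (period 4, group 16): the stated order contradicts the simple trend.
The exception is (C): Se (4p⁴) ionizes more easily than half-filled As (4p³).

(C)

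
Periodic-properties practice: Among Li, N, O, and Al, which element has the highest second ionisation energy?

The second ionization energy removes an electron from the +1 ion. For each element: Li⁺ is the bare [He] core; N⁺ still has 4 valence electrons; O⁺ still has 5 valence electrons; Al⁺ still has 2 valence electrons.
Pulling an electron out of a noble-gas core costs far more than removing a remaining valence electron, so Li sits at the high end of IE_2.
Valence configurations: N⁺ [He]2s²2p², O⁺ [He]2s²2p³, Al⁺ [Ne]3s².
Approximate IE_2 values (kJ/mol): Li 7298, N 2856, O 3388, Al 1817.
Hence IE_2: Al < N < O < Li.

Li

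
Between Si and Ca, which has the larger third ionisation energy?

Ca

IE_3 is the cost of taking one more electron from the +2 cation: Si²⁺ still has 2 valence electrons; Ca²⁺ is the bare [Ar] core.
Core electrons are held far more tightly than valence electrons, so Ca tops the IE_3 order.
Tabulated IE_3 (kJ/mol): Si 3232, Ca 4912.
Hence IE_3: Si < Ca.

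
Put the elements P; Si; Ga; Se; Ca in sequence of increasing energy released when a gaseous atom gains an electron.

Ca < Ga < P < Si < Se

Si is in period 3, group 14; P is in period 3, group 15; Ca is in period 4, group 2; Ga is in period 4, group 13; Se is in period 4, group 16.
Atoms with high Z_eff and room in the valence shell (especially the halogens) have the most exothermic electron affinities.
These span different periods and groups, so the two trends combine.
Ga > Ca: both are in period 4; the period trend gives Ga the larger value.
P > Ga: both effects reinforce here, so P is clearly the higher of the two.
Si > P: this pair runs against the simple trend — see the exception note.
Se > Si: period and group pull opposite ways; the across-period shift dominates (195 vs 134 kJ/mol).
Note the exception: Si has a higher electron affinity than P, contrary to the simple trend — adding an electron to P's half-filled 3p³ is unfavourable, so Si (3p²) has the more exothermic EA.
Tabulated electron affinity (kJ/mol): Si 134, P 72, Ca 2, Ga 29, Se 195.
So from lowest to highest: Ca < Ga < P < Si < Se.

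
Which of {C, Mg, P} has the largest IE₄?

After 3 electrons have been removed, what remains? C³⁺ still has 1 valence electron; Mg³⁺ is already 1 electron into the core; P³⁺ still has 2 valence electrons.
Pulling an electron out of a noble-gas core costs far more than removing a remaining valence electron, so Mg sits at the high end of IE_4.
Valence configurations: C³⁺ [He]2s¹, P³⁺ [Ne]3s².
The numbers (kJ/mol): C 6223, Mg 10543, P 4964.
So the fourth ionization energies run P < C < Mg.

Mg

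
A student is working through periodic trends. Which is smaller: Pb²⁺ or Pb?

Forming Pb²⁺ removes 2 electrons from Pb. Fewer electrons for the same nuclear charge means less shielding and a higher Z_eff on the remaining electrons.
A cation is smaller than its parent atom: Pb²⁺ < Pb.

Pb²⁺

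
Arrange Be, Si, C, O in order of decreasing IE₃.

Be, O, C, Si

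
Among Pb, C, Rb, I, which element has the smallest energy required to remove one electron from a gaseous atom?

Rb

C is in period 2, group 14; Rb is in period 5, group 1; I is in period 5, group 17; Pb is in period 6, group 14.
First ionization energy rises across a period (greater Z_eff holds electrons more tightly) and falls down a group (valence electrons are farther from the nucleus).
These span different periods and groups, so the two trends combine.
Pb > Rb: period and group pull opposite ways; the across-period shift dominates (716 vs 403 kJ/mol).
I > Pb: relative to Pb, both the across-period and down-group shifts push I's first ionization energy up.
C > I: period and group pull opposite ways; the down-group shift dominates (1086 vs 1008 kJ/mol).
For reference (kJ/mol): C 1086, Rb 403, I 1008, Pb 716.
The smallest energy required to remove one electron from a gaseous atom among these belongs to Rb.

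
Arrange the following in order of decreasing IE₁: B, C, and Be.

Be is in period 2, group 2; B is in period 2, group 13; C is in period 2, group 14.
First ionization energy rises across a period (greater Z_eff holds electrons more tightly) and falls down a group (valence electrons are farther from the nucleus).
All lie in period 2; the across-period trend (first ionization energy increases left to right) applies, with the exception below.
Note the exception: Be has a higher first ionization energy than B, contrary to the simple trend — removing B's lone 2p electron is easier than breaking Be's filled 2s².
Approximate values (kJ/mol): Be 900, B 801, C 1086.
So from highest to lowest: C > Be > B.

C, Be, B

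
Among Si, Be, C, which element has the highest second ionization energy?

IE_2 is the cost of taking one more electron from the +1 cation: Si⁺ still has 3 valence electrons; Be⁺ still has 1 valence electron; C⁺ still has 3 valence electrons.
All are still removing valence electrons, so compare the +1 ions as you would atoms: IE_2 generally rises across a period (higher Z_eff) and falls down a group (larger shell), subject to the usual subshell exceptions.
Valence configurations: Si⁺ [Ne]3s²3p¹, Be⁺ [He]2s¹, C⁺ [He]2s²2p¹.
Tabulated IE_2 (kJ/mol): Si 1577, Be 1757, C 2353.
Overall IE_2 order: Si < Be < C.

C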